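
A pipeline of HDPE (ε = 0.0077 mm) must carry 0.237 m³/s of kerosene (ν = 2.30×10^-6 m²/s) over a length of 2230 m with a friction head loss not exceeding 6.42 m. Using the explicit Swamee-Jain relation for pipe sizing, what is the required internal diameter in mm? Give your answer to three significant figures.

D ≈ 480 mm

Swamee-Jain (Type III): D = 0.66·[ε^1.25·(LQ²/(gh_f))^4.75 + ν·Q^9.4·(L/(gh_f))^5.2]^0.04
LQ²/(gh_f) = 1.989; L/(gh_f) = 35.41
Term 1 = ε^1.25·(…)^4.75 = 1.06×10^-5; Term 2 = ν·Q^9.4·(…)^5.2 = 3.46×10^-4
D = 0.66·(1.06×10^-5 + 3.46×10^-4)^0.04 = 0.4805 m = 480 mm
Check: V = 1.31 m/s, Re = 2.73×10^5, f = 0.01481, h_f = 5.99 m ≈ 6.42 m ✓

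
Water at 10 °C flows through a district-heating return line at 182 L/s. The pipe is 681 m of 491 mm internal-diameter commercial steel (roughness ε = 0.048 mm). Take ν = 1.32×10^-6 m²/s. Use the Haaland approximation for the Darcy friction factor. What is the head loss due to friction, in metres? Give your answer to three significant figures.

h_f ≈ 0.970 m

V = 4Q/(πD²) = 4·0.182/(π·0.491²) = 0.9612 m/s
Re = VD/ν = 0.9612·0.491/1.32×10^-6 = 3.58×10^5 → turbulent
ε/D = 0.048/491 = 9.78×10^-5
Haaland: f = 0.01485
h_f = f(L/D)V²/(2g) = 0.01485·(681/0.491)·0.9612²/(2·9.81) = 0.9697 m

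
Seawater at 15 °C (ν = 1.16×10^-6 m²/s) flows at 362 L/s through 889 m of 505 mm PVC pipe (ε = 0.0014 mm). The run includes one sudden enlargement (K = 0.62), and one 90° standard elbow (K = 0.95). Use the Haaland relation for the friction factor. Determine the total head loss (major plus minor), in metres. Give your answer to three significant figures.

V = 4Q/(πD²) = 1.807 m/s; V²/2g = 0.1665 m
Re = 7.87×10^5, ε/D = 2.77×10^-6 → f = 0.01211 (Haaland)
Major: h_f = f(L/D)·V²/2g = 0.01211·1760·0.1665 = 3.548 m
Minor: ΣK = 1.57; h_m = ΣK·V²/2g = 0.2614 m
Total H_L = 3.548 + 0.2614 = 3.809 m

H_L ≈ 3.81 m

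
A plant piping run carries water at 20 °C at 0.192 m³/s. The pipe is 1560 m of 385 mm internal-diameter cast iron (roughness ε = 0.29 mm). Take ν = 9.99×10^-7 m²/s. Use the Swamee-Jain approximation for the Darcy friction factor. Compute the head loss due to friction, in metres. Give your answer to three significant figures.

h_f ≈ 10.7 m

V = 4Q/(πD²) = 4·0.192/(π·0.385²) = 1.649 m/s
Re = VD/ν = 1.649·0.385/9.99×10^-7 = 6.36×10^5 → turbulent
ε/D = 0.29/385 = 7.53×10^-4
Swamee-Jain: f = 0.01904
h_f = f(L/D)V²/(2g) = 0.01904·(1560/0.385)·1.649²/(2·9.81) = 10.70 m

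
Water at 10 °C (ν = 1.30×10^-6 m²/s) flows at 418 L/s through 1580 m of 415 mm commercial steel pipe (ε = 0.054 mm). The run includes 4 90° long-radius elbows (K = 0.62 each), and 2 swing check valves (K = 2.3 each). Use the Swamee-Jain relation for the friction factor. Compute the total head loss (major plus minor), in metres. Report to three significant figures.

V = 4Q/(πD²) = 3.090 m/s; V²/2g = 0.4867 m
Re = 9.86×10^5, ε/D = 1.30×10^-4 → f = 0.01394 (Swamee-Jain)
Major: h_f = f(L/D)·V²/2g = 0.01394·3807·0.4867 = 25.84 m
Minor: ΣK = 7.08; h_m = ΣK·V²/2g = 3.446 m
Total H_L = 25.84 + 3.446 = 29.28 m

H_L ≈ 29.3 m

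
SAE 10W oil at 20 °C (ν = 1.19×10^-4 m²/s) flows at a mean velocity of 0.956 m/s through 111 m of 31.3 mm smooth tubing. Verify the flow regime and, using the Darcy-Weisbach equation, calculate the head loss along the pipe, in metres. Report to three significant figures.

Re = VD/ν = 0.956·0.03130/1.19×10^-4 = 251 → laminar (Re < 2300)
f = 64/Re = 0.2545
h_f = f(L/D)V²/(2g) = 0.2545·(111/0.03130)·0.956²/(2·9.81) = 42.05 m

h_f ≈ 42.0 m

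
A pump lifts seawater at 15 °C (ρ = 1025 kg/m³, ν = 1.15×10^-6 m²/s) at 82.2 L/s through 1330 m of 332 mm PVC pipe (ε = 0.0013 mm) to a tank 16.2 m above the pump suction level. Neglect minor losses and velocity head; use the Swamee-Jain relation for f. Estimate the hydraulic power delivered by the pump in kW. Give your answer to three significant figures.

P_hyd ≈ 15.6 kW

V = 4Q/(πD²) = 0.9495 m/s; Re = 2.74×10^5; ε/D = 3.92×10^-6; f = 0.01466
h_f = f(L/D)V²/2g = 2.699 m
Total head H = z + h_f = 16.2 + 2.699 = 18.90 m
P_hyd = ρgQH = 1025·9.81·0.0822·18.90 = 15.62 kW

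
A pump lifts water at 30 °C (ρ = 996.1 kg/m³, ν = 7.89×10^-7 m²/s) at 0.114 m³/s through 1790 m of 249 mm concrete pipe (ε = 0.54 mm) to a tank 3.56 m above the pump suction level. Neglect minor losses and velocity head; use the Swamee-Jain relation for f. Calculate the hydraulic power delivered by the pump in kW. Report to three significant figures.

P_hyd ≈ 58.2 kW

V = 4Q/(πD²) = 2.341 m/s; Re = 7.39×10^5; ε/D = 0.00217; f = 0.02426
h_f = f(L/D)V²/2g = 48.71 m
Total head H = z + h_f = 3.56 + 48.71 = 52.27 m
P_hyd = ρgQH = 996.1·9.81·0.114·52.27 = 58.23 kW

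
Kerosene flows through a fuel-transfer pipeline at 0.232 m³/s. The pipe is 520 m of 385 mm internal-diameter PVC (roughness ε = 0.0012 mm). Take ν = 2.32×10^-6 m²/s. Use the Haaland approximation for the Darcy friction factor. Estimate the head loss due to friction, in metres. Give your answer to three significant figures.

h_f ≈ 3.86 m

V = 4Q/(πD²) = 4·0.232/(π·0.385²) = 1.993 m/s
Re = VD/ν = 1.993·0.385/2.32×10^-6 = 3.31×10^5 → turbulent
ε/D = 0.0012/385 = 3.12×10^-6
Haaland: f = 0.01411
h_f = f(L/D)V²/(2g) = 0.01411·(520/0.385)·1.993²/(2·9.81) = 3.858 m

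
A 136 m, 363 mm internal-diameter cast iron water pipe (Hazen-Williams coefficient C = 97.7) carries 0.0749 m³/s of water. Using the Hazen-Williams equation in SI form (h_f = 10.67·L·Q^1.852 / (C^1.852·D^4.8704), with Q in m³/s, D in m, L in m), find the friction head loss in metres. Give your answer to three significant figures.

h_f = 10.67·136·0.0749^1.852 / (97.7^1.852·0.363^4.8704) = 0.3431 m

h_f ≈ 0.343 m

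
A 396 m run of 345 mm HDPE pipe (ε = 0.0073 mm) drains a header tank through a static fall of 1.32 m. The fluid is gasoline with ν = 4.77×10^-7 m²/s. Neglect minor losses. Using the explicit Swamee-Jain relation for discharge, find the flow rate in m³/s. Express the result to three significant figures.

Q ≈ 0.128 m³/s

Swamee-Jain (Type II): Q = -0.965·√(gD⁵h_f/L)·ln[ε/(3.7D) + √(3.17ν²L/(gD³h_f))]
√(gD⁵h_f/L) = √(9.81·0.345⁵·1.32/396) = 0.01264
ε/(3.7D) = 5.72×10^-6; √(3.17ν²L/(gD³h_f)) = 2.32×10^-5
Q = -0.965·0.01264·ln(2.890×10^-5) = 0.1275 m³/s
Check: V = 1.36 m/s, Re = 9.87×10^5, f = 0.01213, h_f = 1.32 m ≈ 1.32 m ✓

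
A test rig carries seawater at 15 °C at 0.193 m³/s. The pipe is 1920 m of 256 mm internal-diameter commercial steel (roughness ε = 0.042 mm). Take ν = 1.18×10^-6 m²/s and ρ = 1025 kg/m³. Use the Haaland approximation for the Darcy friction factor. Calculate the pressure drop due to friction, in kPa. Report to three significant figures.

Δp ≈ 777 kPa

V = 4Q/(πD²) = 4·0.193/(π·0.256²) = 3.750 m/s
Re = VD/ν = 3.750·0.256/1.18×10^-6 = 8.13×10^5 → turbulent
ε/D = 0.042/256 = 1.64×10^-4
Haaland: f = 0.01437
h_f = f(L/D)V²/(2g) = 0.01437·(1920/0.256)·3.750²/(2·9.81) = 77.23 m
Δp = ρg·h_f = 1025·9.81·77.23 = 776.6 kPa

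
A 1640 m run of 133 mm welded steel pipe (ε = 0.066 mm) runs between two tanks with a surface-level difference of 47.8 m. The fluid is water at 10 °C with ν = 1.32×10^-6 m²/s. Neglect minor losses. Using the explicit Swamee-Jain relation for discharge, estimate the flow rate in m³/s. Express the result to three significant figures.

Swamee-Jain (Type II): Q = -0.965·√(gD⁵h_f/L)·ln[ε/(3.7D) + √(3.17ν²L/(gD³h_f))]
√(gD⁵h_f/L) = √(9.81·0.133⁵·47.8/1640) = 0.003449
ε/(3.7D) = 1.34×10^-4; √(3.17ν²L/(gD³h_f)) = 9.06×10^-5
Q = -0.965·0.003449·ln(2.247×10^-4) = 0.02796 m³/s
Check: V = 2.01 m/s, Re = 2.03×10^5, f = 0.01889, h_f = 48.1 m ≈ 47.8 m ✓

Q ≈ 0.0280 m³/s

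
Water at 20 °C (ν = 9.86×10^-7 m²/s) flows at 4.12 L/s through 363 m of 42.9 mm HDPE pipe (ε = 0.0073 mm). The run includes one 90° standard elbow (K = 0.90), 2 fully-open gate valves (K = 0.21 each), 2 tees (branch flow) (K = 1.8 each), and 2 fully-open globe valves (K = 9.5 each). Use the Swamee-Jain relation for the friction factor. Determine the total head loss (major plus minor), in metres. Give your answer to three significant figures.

H_L ≈ 73.6 m

V = 4Q/(πD²) = 2.850 m/s; V²/2g = 0.4141 m
Re = 1.24×10^5, ε/D = 1.70×10^-4 → f = 0.01818 (Swamee-Jain)
Major: h_f = f(L/D)·V²/2g = 0.01818·8462·0.4141 = 63.68 m
Minor: ΣK = 23.9; h_m = ΣK·V²/2g = 9.905 m
Total H_L = 63.68 + 9.905 = 73.59 m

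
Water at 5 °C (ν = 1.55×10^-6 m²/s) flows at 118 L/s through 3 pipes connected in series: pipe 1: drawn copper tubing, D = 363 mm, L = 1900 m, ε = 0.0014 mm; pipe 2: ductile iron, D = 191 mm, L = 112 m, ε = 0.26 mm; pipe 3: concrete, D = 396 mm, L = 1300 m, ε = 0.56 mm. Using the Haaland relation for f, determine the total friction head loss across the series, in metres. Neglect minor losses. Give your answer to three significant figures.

H ≈ 19.5 m

Pipe 1: V = 1.140 m/s, Re = 2.67×10^5, ε/D = 3.86×10^-6, f = 0.01469, h_1 = f(L/D)V²/2g = 5.094 m
Pipe 2: V = 4.118 m/s, Re = 5.07×10^5, ε/D = 0.00136, f = 0.02165, h_2 = f(L/D)V²/2g = 10.98 m
Pipe 3: V = 0.9581 m/s, Re = 2.45×10^5, ε/D = 0.00141, f = 0.02226, h_3 = f(L/D)V²/2g = 3.419 m
Series → Q common, losses add: H = Σh = 19.49 m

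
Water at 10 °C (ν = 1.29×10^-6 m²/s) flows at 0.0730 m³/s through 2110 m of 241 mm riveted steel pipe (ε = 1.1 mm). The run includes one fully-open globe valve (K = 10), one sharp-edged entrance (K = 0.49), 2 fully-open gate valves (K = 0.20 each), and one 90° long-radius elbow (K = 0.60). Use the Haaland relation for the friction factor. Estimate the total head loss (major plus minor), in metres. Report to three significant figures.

V = 4Q/(πD²) = 1.600 m/s; V²/2g = 0.1305 m
Re = 2.99×10^5, ε/D = 0.00456 → f = 0.02991 (Haaland)
Major: h_f = f(L/D)·V²/2g = 0.02991·8755·0.1305 = 34.18 m
Minor: ΣK = 11.5; h_m = ΣK·V²/2g = 1.500 m
Total H_L = 34.18 + 1.500 = 35.68 m

H_L ≈ 35.7 m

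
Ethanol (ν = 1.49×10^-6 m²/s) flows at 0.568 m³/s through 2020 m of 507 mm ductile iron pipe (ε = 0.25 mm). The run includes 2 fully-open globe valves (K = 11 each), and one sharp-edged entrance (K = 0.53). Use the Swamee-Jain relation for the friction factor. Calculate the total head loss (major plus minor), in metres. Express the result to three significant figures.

V = 4Q/(πD²) = 2.813 m/s; V²/2g = 0.4034 m
Re = 9.57×10^5, ε/D = 4.93×10^-4 → f = 0.01728 (Swamee-Jain)
Major: h_f = f(L/D)·V²/2g = 0.01728·3984·0.4034 = 27.77 m
Minor: ΣK = 22.5; h_m = ΣK·V²/2g = 9.090 m
Total H_L = 27.77 + 9.090 = 36.86 m

H_L ≈ 36.9 m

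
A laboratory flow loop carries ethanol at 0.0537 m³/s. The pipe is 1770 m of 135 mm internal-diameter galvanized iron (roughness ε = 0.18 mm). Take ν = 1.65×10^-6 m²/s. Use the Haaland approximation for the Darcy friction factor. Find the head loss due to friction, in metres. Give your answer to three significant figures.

h_f ≈ 205 m

V = 4Q/(πD²) = 4·0.0537/(π·0.135²) = 3.752 m/s
Re = VD/ν = 3.752·0.135/1.65×10^-6 = 3.07×10^5 → turbulent
ε/D = 0.18/135 = 0.00133
Haaland: f = 0.02181
h_f = f(L/D)V²/(2g) = 0.02181·(1770/0.135)·3.752²/(2·9.81) = 205.2 m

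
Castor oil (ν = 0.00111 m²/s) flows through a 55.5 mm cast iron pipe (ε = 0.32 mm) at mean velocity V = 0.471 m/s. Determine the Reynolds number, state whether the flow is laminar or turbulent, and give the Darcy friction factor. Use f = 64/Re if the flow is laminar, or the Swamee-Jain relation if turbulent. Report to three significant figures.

Re ≈ 23.5; laminar; f = 64/Re ≈ 2.72

Re = VD/ν = 0.4710·0.0555/0.00111 = 23.5
Re < 2300 → laminar → f = 64/Re = 2.718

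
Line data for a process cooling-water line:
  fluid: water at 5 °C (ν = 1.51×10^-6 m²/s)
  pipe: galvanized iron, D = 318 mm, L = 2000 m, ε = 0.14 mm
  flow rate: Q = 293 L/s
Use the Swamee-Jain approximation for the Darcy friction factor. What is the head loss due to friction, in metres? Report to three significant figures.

h_f ≈ 74.3 m

V = 4Q/(πD²) = 4·0.293/(π·0.318²) = 3.689 m/s
Re = VD/ν = 3.689·0.318/1.51×10^-6 = 7.77×10^5 → turbulent
ε/D = 0.14/318 = 4.40×10^-4
Swamee-Jain: f = 0.01704
h_f = f(L/D)V²/(2g) = 0.01704·(2000/0.318)·3.689²/(2·9.81) = 74.32 m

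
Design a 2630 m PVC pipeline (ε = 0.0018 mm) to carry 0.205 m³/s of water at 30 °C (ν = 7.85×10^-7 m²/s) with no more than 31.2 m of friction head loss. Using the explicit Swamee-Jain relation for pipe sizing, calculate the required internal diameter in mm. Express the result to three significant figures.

Swamee-Jain (Type III): D = 0.66·[ε^1.25·(LQ²/(gh_f))^4.75 + ν·Q^9.4·(L/(gh_f))^5.2]^0.04
LQ²/(gh_f) = 0.3611; L/(gh_f) = 8.593
Term 1 = ε^1.25·(…)^4.75 = 5.22×10^-10; Term 2 = ν·Q^9.4·(…)^5.2 = 1.92×10^-8
D = 0.66·(5.22×10^-10 + 1.92×10^-8)^0.04 = 0.3246 m = 325 mm
Check: V = 2.48 m/s, Re = 1.02×10^6, f = 0.01170, h_f = 29.7 m ≈ 31.2 m ✓

D ≈ 325 mm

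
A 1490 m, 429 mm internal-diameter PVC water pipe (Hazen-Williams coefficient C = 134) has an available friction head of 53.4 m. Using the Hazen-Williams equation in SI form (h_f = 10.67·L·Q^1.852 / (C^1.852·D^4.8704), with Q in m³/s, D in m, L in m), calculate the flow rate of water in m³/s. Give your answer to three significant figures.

Rearranging: Q = [h_f·C^1.852·D^4.8704 / (10.67·L)]^(1/1.852)
Q = [53.4·134^1.852·0.429^4.8704 / (10.67·1490)]^0.540 = 0.6680 m³/s

Q ≈ 0.668 m³/s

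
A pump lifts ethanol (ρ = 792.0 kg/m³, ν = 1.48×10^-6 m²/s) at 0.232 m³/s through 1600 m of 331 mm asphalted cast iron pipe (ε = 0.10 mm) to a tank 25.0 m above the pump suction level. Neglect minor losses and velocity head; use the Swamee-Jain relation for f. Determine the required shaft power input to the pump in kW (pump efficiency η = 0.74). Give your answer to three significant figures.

P_shaft ≈ 132 kW

V = 4Q/(πD²) = 2.696 m/s; Re = 6.03×10^5; ε/D = 3.02×10^-4; f = 0.01619
h_f = f(L/D)V²/2g = 29.00 m
Total head H = z + h_f = 25.0 + 29.00 = 54.00 m
P_hyd = ρgQH = 792.0·9.81·0.232·54.00 = 97.34 kW
P_shaft = P_hyd/η = 97.34/0.74 = 131.5 kW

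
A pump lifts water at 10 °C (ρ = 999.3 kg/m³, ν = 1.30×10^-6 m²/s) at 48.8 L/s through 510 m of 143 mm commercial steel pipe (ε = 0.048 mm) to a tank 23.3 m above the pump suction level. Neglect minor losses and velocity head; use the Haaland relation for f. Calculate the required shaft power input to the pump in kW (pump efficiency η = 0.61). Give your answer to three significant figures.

P_shaft ≈ 40.5 kW

V = 4Q/(πD²) = 3.038 m/s; Re = 3.34×10^5; ε/D = 3.36×10^-4; f = 0.01690
h_f = f(L/D)V²/2g = 28.36 m
Total head H = z + h_f = 23.3 + 28.36 = 51.66 m
P_hyd = ρgQH = 999.3·9.81·0.0488·51.66 = 24.71 kW
P_shaft = P_hyd/η = 24.71/0.61 = 40.51 kW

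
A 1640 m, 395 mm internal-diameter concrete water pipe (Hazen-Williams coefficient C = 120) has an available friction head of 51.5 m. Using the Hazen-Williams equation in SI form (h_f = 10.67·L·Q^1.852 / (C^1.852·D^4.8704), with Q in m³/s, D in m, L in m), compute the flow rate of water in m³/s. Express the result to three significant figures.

Rearranging: Q = [h_f·C^1.852·D^4.8704 / (10.67·L)]^(1/1.852)
Q = [51.5·120^1.852·0.395^4.8704 / (10.67·1640)]^0.540 = 0.4483 m³/s

Q ≈ 0.448 m³/s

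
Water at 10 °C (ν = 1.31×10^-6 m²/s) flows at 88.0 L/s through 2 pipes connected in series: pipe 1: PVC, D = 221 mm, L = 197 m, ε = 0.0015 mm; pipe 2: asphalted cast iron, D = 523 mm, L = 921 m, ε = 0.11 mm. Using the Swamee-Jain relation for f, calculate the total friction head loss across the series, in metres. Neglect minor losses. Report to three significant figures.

Pipe 1: V = 2.294 m/s, Re = 3.87×10^5, ε/D = 6.79×10^-6, f = 0.01381, h_1 = f(L/D)V²/2g = 3.301 m
Pipe 2: V = 0.4096 m/s, Re = 1.64×10^5, ε/D = 2.10×10^-4, f = 0.01768, h_2 = f(L/D)V²/2g = 0.2662 m
Series → Q common, losses add: H = Σh = 3.567 m

H ≈ 3.57 m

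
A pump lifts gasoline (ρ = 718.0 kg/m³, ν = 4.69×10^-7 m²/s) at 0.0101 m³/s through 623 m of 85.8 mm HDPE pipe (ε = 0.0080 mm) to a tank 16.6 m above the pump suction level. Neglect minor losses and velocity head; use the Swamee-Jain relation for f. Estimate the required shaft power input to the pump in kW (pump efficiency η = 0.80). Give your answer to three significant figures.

P_shaft ≈ 3.01 kW

V = 4Q/(πD²) = 1.747 m/s; Re = 3.20×10^5; ε/D = 9.32×10^-5; f = 0.01524
h_f = f(L/D)V²/2g = 17.21 m
Total head H = z + h_f = 16.6 + 17.21 = 33.81 m
P_hyd = ρgQH = 718.0·9.81·0.0101·33.81 = 2.405 kW
P_shaft = P_hyd/η = 2.405/0.80 = 3.006 kW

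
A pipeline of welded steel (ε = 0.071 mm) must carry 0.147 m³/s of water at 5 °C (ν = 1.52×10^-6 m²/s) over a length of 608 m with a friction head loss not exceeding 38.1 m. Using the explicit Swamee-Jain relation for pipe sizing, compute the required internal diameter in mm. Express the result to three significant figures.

D ≈ 219 mm

Swamee-Jain (Type III): D = 0.66·[ε^1.25·(LQ²/(gh_f))^4.75 + ν·Q^9.4·(L/(gh_f))^5.2]^0.04
LQ²/(gh_f) = 0.03515; L/(gh_f) = 1.627
Term 1 = ε^1.25·(…)^4.75 = 8.08×10^-13; Term 2 = ν·Q^9.4·(…)^5.2 = 2.84×10^-13
D = 0.66·(8.08×10^-13 + 2.84×10^-13)^0.04 = 0.2193 m = 219 mm
Check: V = 3.89 m/s, Re = 5.61×10^5, f = 0.01644, h_f = 35.2 m ≈ 38.1 m ✓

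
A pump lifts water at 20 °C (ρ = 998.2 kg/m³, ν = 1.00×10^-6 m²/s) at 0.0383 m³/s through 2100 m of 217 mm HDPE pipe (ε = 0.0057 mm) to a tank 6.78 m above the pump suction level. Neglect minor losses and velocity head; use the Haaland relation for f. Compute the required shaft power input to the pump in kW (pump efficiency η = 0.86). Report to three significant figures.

P_shaft ≈ 6.49 kW

V = 4Q/(πD²) = 1.036 m/s; Re = 2.25×10^5; ε/D = 2.63×10^-5; f = 0.01533
h_f = f(L/D)V²/2g = 8.112 m
Total head H = z + h_f = 6.78 + 8.112 = 14.89 m
P_hyd = ρgQH = 998.2·9.81·0.0383·14.89 = 5.585 kW
P_shaft = P_hyd/η = 5.585/0.86 = 6.494 kW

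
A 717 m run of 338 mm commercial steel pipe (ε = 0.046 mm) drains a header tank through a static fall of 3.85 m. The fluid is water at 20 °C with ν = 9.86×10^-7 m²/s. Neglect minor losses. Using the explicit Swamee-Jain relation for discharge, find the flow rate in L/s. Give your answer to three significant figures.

Q ≈ 140 L/s

Swamee-Jain (Type II): Q = -0.965·√(gD⁵h_f/L)·ln[ε/(3.7D) + √(3.17ν²L/(gD³h_f))]
√(gD⁵h_f/L) = √(9.81·0.338⁵·3.85/717) = 0.01524
ε/(3.7D) = 3.68×10^-5; √(3.17ν²L/(gD³h_f)) = 3.89×10^-5
Q = -0.965·0.01524·ln(7.571×10^-5) = 0.1396 m³/s
Check: V = 1.56 m/s, Re = 5.33×10^5, f = 0.01478, h_f = 3.87 m ≈ 3.85 m ✓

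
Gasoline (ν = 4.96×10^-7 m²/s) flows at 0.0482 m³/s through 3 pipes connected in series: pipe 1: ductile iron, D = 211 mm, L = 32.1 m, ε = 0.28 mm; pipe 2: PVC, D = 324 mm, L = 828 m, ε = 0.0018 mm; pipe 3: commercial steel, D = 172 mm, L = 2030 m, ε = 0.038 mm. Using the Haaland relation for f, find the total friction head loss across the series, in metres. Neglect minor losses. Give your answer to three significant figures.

Pipe 1: V = 1.378 m/s, Re = 5.86×10^5, ε/D = 0.00133, f = 0.02147, h_1 = f(L/D)V²/2g = 0.3163 m
Pipe 2: V = 0.5846 m/s, Re = 3.82×10^5, ε/D = 5.56×10^-6, f = 0.01377, h_2 = f(L/D)V²/2g = 0.6128 m
Pipe 3: V = 2.074 m/s, Re = 7.19×10^5, ε/D = 2.21×10^-4, f = 0.01510, h_3 = f(L/D)V²/2g = 39.08 m
Series → Q common, losses add: H = Σh = 40.00 m

H ≈ 40.0 m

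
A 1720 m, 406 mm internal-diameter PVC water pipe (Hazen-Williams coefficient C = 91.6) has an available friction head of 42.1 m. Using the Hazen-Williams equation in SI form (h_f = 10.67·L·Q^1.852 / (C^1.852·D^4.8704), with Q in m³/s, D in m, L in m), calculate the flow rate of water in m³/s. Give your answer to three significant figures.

Q ≈ 0.322 m³/s

Rearranging: Q = [h_f·C^1.852·D^4.8704 / (10.67·L)]^(1/1.852)
Q = [42.1·91.6^1.852·0.406^4.8704 / (10.67·1720)]^0.540 = 0.3215 m³/s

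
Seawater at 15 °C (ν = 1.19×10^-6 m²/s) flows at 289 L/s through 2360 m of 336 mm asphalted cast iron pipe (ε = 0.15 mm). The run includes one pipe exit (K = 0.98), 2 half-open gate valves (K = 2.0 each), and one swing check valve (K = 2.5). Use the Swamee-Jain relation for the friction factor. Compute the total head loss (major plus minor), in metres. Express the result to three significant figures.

V = 4Q/(πD²) = 3.259 m/s; V²/2g = 0.5415 m
Re = 9.20×10^5, ε/D = 4.46×10^-4 → f = 0.01697 (Swamee-Jain)
Major: h_f = f(L/D)·V²/2g = 0.01697·7024·0.5415 = 64.55 m
Minor: ΣK = 7.48; h_m = ΣK·V²/2g = 4.050 m
Total H_L = 64.55 + 4.050 = 68.60 m

H_L ≈ 68.6 m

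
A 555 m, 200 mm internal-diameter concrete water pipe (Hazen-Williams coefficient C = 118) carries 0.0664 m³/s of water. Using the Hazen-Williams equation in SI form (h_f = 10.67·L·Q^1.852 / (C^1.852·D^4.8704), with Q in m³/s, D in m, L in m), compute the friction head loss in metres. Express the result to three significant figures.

h_f ≈ 14.4 m

h_f = 10.67·555·0.0664^1.852 / (118^1.852·0.200^4.8704) = 14.40 m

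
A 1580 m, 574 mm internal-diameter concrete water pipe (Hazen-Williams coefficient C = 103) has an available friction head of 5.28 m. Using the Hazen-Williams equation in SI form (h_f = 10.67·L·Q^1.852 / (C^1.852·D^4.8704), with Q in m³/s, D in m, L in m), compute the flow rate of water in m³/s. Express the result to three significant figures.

Q ≈ 0.307 m³/s

Rearranging: Q = [h_f·C^1.852·D^4.8704 / (10.67·L)]^(1/1.852)
Q = [5.28·103^1.852·0.574^4.8704 / (10.67·1580)]^0.540 = 0.3067 m³/s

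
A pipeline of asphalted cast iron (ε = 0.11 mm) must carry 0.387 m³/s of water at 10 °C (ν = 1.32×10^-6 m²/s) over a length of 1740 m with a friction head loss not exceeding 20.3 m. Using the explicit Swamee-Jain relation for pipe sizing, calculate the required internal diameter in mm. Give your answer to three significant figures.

D ≈ 446 mm

Swamee-Jain (Type III): D = 0.66·[ε^1.25·(LQ²/(gh_f))^4.75 + ν·Q^9.4·(L/(gh_f))^5.2]^0.04
LQ²/(gh_f) = 1.309; L/(gh_f) = 8.737
Term 1 = ε^1.25·(…)^4.75 = 4.04×10^-5; Term 2 = ν·Q^9.4·(…)^5.2 = 1.38×10^-5
D = 0.66·(4.04×10^-5 + 1.38×10^-5)^0.04 = 0.4456 m = 446 mm
Check: V = 2.48 m/s, Re = 8.38×10^5, f = 0.01540, h_f = 18.9 m ≈ 20.3 m ✓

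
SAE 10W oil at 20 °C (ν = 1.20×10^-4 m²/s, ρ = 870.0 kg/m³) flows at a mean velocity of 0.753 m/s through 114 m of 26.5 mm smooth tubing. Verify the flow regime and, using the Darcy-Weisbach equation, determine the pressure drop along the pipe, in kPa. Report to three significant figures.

Δp ≈ 408 kPa

Re = VD/ν = 0.753·0.02650/1.20×10^-4 = 166 → laminar (Re < 2300)
f = 64/Re = 0.3849
h_f = f(L/D)V²/(2g) = 0.3849·(114/0.02650)·0.753²/(2·9.81) = 47.85 m
Δp = ρg·h_f = 870.0·9.81·47.85 = 408.4 kPa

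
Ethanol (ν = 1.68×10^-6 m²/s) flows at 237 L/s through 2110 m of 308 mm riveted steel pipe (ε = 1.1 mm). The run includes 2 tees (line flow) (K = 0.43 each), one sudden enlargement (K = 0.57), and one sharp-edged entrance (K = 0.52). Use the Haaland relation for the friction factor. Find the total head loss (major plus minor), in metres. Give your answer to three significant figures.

H_L ≈ 99.0 m

V = 4Q/(πD²) = 3.181 m/s; V²/2g = 0.5157 m
Re = 5.83×10^5, ε/D = 0.00357 → f = 0.02774 (Haaland)
Major: h_f = f(L/D)·V²/2g = 0.02774·6851·0.5157 = 98.00 m
Minor: ΣK = 1.95; h_m = ΣK·V²/2g = 1.006 m
Total H_L = 98.00 + 1.006 = 99.00 m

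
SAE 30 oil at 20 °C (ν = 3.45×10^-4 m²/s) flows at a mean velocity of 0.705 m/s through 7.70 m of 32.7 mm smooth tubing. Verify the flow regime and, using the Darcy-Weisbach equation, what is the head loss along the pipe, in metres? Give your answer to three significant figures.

h_f ≈ 5.71 m

Re = VD/ν = 0.705·0.03270/3.45×10^-4 = 66.8 → laminar (Re < 2300)
f = 64/Re = 0.9578
h_f = f(L/D)V²/(2g) = 0.9578·(7.70/0.03270)·0.705²/(2·9.81) = 5.713 m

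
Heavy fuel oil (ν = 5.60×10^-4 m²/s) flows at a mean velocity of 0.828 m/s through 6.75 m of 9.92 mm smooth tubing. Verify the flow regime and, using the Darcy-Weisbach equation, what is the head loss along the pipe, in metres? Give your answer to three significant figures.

h_f ≈ 104 m

Re = VD/ν = 0.828·0.009920/5.60×10^-4 = 14.7 → laminar (Re < 2300)
f = 64/Re = 4.363
h_f = f(L/D)V²/(2g) = 4.363·(6.75/0.009920)·0.828²/(2·9.81) = 103.7 m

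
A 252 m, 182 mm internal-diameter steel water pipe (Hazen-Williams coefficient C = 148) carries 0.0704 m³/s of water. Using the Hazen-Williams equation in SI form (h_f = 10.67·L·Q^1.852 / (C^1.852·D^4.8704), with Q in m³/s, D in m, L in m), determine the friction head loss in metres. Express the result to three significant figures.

h_f ≈ 7.58 m

h_f = 10.67·252·0.0704^1.852 / (148^1.852·0.182^4.8704) = 7.580 m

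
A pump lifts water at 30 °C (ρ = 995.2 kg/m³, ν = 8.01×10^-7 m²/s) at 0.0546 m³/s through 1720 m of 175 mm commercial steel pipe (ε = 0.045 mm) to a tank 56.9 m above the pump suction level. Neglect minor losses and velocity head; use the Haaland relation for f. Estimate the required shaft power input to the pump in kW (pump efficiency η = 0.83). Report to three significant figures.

V = 4Q/(πD²) = 2.270 m/s; Re = 4.96×10^5; ε/D = 2.57×10^-4; f = 0.01581
h_f = f(L/D)V²/2g = 40.81 m
Total head H = z + h_f = 56.9 + 40.81 = 97.71 m
P_hyd = ρgQH = 995.2·9.81·0.0546·97.71 = 52.08 kW
P_shaft = P_hyd/η = 52.08/0.83 = 62.75 kW

P_shaft ≈ 62.8 kW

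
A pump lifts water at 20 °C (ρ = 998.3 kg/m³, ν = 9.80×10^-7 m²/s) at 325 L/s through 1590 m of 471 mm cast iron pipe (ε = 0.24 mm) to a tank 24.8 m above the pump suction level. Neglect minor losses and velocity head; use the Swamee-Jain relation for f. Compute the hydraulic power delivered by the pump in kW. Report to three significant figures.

P_hyd ≈ 112 kW

V = 4Q/(πD²) = 1.865 m/s; Re = 8.96×10^5; ε/D = 5.10×10^-4; f = 0.01742
h_f = f(L/D)V²/2g = 10.43 m
Total head H = z + h_f = 24.8 + 10.43 = 35.23 m
P_hyd = ρgQH = 998.3·9.81·0.325·35.23 = 112.1 kW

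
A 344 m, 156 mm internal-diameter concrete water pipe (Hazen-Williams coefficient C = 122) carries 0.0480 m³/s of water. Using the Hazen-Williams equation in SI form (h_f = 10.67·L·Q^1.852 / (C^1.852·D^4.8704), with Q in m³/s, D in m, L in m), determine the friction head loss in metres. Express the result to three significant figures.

h_f ≈ 15.4 m

h_f = 10.67·344·0.0480^1.852 / (122^1.852·0.156^4.8704) = 15.43 m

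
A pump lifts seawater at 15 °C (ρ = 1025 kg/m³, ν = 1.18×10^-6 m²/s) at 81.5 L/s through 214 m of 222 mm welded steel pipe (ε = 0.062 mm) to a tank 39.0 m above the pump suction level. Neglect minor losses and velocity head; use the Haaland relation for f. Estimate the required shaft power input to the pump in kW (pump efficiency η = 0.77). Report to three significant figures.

P_shaft ≈ 45.3 kW

V = 4Q/(πD²) = 2.106 m/s; Re = 3.96×10^5; ε/D = 2.79×10^-4; f = 0.01626
h_f = f(L/D)V²/2g = 3.542 m
Total head H = z + h_f = 39.0 + 3.542 = 42.54 m
P_hyd = ρgQH = 1025·9.81·0.0815·42.54 = 34.86 kW
P_shaft = P_hyd/η = 34.86/0.77 = 45.28 kW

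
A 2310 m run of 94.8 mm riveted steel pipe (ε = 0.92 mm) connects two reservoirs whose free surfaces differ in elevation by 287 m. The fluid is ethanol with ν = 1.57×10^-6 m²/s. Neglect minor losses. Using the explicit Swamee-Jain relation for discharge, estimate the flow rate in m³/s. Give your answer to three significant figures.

Swamee-Jain (Type II): Q = -0.965·√(gD⁵h_f/L)·ln[ε/(3.7D) + √(3.17ν²L/(gD³h_f))]
√(gD⁵h_f/L) = √(9.81·0.0948⁵·287/2310) = 0.003055
ε/(3.7D) = 0.00262; √(3.17ν²L/(gD³h_f)) = 8.67×10^-5
Q = -0.965·0.003055·ln(0.002710) = 0.01743 m³/s
Check: V = 2.47 m/s, Re = 1.49×10^5, f = 0.03813, h_f = 289 m ≈ 287 m ✓

Q ≈ 0.0174 m³/s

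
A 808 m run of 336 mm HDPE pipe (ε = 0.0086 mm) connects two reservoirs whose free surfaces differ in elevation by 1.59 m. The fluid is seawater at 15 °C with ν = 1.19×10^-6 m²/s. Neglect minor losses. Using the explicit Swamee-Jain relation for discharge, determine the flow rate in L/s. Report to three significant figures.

Swamee-Jain (Type II): Q = -0.965·√(gD⁵h_f/L)·ln[ε/(3.7D) + √(3.17ν²L/(gD³h_f))]
√(gD⁵h_f/L) = √(9.81·0.336⁵·1.59/808) = 0.009092
ε/(3.7D) = 6.92×10^-6; √(3.17ν²L/(gD³h_f)) = 7.83×10^-5
Q = -0.965·0.009092·ln(8.521×10^-5) = 0.08222 m³/s
Check: V = 0.927 m/s, Re = 2.62×10^5, f = 0.01502, h_f = 1.58 m ≈ 1.59 m ✓

Q ≈ 82.2 L/s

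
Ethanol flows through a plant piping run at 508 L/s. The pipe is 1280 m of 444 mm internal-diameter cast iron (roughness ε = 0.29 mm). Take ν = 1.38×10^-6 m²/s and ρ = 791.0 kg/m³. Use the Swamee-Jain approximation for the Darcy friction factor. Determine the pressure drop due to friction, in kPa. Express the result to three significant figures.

V = 4Q/(πD²) = 4·0.508/(π·0.444²) = 3.281 m/s
Re = VD/ν = 3.281·0.444/1.38×10^-6 = 1.06×10^6 → turbulent
ε/D = 0.29/444 = 6.53×10^-4
Swamee-Jain: f = 0.01823
h_f = f(L/D)V²/(2g) = 0.01823·(1280/0.444)·3.281²/(2·9.81) = 28.84 m
Δp = ρg·h_f = 791.0·9.81·28.84 = 223.8 kPa

Δp ≈ 224 kPa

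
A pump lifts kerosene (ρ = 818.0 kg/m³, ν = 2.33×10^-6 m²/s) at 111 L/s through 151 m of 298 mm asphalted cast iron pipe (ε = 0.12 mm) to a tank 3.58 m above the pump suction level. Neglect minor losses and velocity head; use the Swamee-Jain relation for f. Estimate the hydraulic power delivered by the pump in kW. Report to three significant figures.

P_hyd ≈ 4.26 kW

V = 4Q/(πD²) = 1.591 m/s; Re = 2.04×10^5; ε/D = 4.03×10^-4; f = 0.01837
h_f = f(L/D)V²/2g = 1.202 m
Total head H = z + h_f = 3.58 + 1.202 = 4.782 m
P_hyd = ρgQH = 818.0·9.81·0.111·4.782 = 4.259 kW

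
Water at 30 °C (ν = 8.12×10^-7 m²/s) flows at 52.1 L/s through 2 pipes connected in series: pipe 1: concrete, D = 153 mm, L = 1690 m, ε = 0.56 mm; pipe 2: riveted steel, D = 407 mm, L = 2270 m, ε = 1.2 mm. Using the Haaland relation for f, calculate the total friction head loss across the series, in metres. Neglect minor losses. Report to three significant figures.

H ≈ 128 m

Pipe 1: V = 2.834 m/s, Re = 5.34×10^5, ε/D = 0.00366, f = 0.02795, h_1 = f(L/D)V²/2g = 126.3 m
Pipe 2: V = 0.4005 m/s, Re = 2.01×10^5, ε/D = 0.00295, f = 0.02670, h_2 = f(L/D)V²/2g = 1.217 m
Series → Q common, losses add: H = Σh = 127.6 m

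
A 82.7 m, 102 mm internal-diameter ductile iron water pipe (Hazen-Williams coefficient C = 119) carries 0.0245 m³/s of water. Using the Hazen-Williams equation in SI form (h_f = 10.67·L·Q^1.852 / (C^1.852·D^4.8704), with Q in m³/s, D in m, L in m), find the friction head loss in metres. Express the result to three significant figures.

h_f ≈ 8.85 m

h_f = 10.67·82.7·0.0245^1.852 / (119^1.852·0.102^4.8704) = 8.851 m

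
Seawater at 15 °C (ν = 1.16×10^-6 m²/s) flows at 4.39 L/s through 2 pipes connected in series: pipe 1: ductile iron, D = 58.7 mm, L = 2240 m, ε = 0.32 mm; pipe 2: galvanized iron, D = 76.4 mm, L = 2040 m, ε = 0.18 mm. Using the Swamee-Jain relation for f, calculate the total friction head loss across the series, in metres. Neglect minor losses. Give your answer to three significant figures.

Pipe 1: V = 1.622 m/s, Re = 8.21×10^4, ε/D = 0.00545, f = 0.03253, h_1 = f(L/D)V²/2g = 166.5 m
Pipe 2: V = 0.9576 m/s, Re = 6.31×10^4, ε/D = 0.00236, f = 0.02705, h_2 = f(L/D)V²/2g = 33.76 m
Series → Q common, losses add: H = Σh = 200.3 m

H ≈ 200 m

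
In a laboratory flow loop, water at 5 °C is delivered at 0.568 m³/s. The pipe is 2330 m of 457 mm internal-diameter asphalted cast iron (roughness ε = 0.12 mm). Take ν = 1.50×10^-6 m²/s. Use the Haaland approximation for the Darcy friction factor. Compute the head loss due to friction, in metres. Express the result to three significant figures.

V = 4Q/(πD²) = 4·0.568/(π·0.457²) = 3.463 m/s
Re = VD/ν = 3.463·0.457/1.50×10^-6 = 1.05×10^6 → turbulent
ε/D = 0.12/457 = 2.63×10^-4
Haaland: f = 0.01522
h_f = f(L/D)V²/(2g) = 0.01522·(2330/0.457)·3.463²/(2·9.81) = 47.41 m

h_f ≈ 47.4 m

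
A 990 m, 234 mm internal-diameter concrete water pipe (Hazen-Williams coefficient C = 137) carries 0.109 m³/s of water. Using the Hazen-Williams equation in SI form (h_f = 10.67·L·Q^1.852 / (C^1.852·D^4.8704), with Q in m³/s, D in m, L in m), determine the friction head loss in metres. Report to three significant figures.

h_f ≈ 22.7 m

h_f = 10.67·990·0.109^1.852 / (137^1.852·0.234^4.8704) = 22.70 m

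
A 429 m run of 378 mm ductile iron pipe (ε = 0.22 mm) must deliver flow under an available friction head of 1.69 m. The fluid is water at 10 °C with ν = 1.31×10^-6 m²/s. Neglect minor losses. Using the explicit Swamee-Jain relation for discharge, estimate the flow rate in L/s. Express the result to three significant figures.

Q ≈ 141 L/s

Swamee-Jain (Type II): Q = -0.965·√(gD⁵h_f/L)·ln[ε/(3.7D) + √(3.17ν²L/(gD³h_f))]
√(gD⁵h_f/L) = √(9.81·0.378⁵·1.69/429) = 0.01727
ε/(3.7D) = 1.57×10^-4; √(3.17ν²L/(gD³h_f)) = 5.11×10^-5
Q = -0.965·0.01727·ln(2.084×10^-4) = 0.1413 m³/s
Check: V = 1.26 m/s, Re = 3.63×10^5, f = 0.01857, h_f = 1.70 m ≈ 1.69 m ✓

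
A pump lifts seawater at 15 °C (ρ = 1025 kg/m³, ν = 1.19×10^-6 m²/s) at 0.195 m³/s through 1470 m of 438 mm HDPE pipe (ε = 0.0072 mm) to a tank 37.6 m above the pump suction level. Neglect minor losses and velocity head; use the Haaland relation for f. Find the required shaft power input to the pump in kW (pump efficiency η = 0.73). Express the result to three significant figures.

V = 4Q/(πD²) = 1.294 m/s; Re = 4.76×10^5; ε/D = 1.64×10^-5; f = 0.01336
h_f = f(L/D)V²/2g = 3.828 m
Total head H = z + h_f = 37.6 + 3.828 = 41.43 m
P_hyd = ρgQH = 1025·9.81·0.195·41.43 = 81.23 kW
P_shaft = P_hyd/η = 81.23/0.73 = 111.3 kW

P_shaft ≈ 111 kW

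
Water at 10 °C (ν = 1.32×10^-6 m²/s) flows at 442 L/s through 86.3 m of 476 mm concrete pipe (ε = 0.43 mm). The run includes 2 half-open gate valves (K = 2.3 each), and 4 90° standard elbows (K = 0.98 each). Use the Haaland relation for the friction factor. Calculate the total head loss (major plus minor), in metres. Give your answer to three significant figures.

H_L ≈ 3.79 m

V = 4Q/(πD²) = 2.484 m/s; V²/2g = 0.3144 m
Re = 8.96×10^5, ε/D = 9.03×10^-4 → f = 0.01952 (Haaland)
Major: h_f = f(L/D)·V²/2g = 0.01952·181.3·0.3144 = 1.113 m
Minor: ΣK = 8.52; h_m = ΣK·V²/2g = 2.679 m
Total H_L = 1.113 + 2.679 = 3.792 m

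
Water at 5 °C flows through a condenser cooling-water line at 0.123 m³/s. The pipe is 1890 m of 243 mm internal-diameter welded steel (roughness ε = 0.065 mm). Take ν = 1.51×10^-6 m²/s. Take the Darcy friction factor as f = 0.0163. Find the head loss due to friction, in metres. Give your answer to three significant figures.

h_f ≈ 45.5 m

V = 4Q/(πD²) = 4·0.123/(π·0.243²) = 2.652 m/s
h_f = f(L/D)V²/(2g) = 0.01630·(1890/0.243)·2.652²/(2·9.81) = 45.45 m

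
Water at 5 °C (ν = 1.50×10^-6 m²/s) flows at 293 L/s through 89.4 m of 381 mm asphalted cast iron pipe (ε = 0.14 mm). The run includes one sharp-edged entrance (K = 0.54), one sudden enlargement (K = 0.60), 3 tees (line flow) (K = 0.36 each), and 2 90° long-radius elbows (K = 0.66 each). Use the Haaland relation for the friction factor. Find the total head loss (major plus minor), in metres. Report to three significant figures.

V = 4Q/(πD²) = 2.570 m/s; V²/2g = 0.3366 m
Re = 6.53×10^5, ε/D = 3.67×10^-4 → f = 0.01645 (Haaland)
Major: h_f = f(L/D)·V²/2g = 0.01645·234.6·0.3366 = 1.299 m
Minor: ΣK = 3.54; h_m = ΣK·V²/2g = 1.192 m
Total H_L = 1.299 + 1.192 = 2.491 m

H_L ≈ 2.49 m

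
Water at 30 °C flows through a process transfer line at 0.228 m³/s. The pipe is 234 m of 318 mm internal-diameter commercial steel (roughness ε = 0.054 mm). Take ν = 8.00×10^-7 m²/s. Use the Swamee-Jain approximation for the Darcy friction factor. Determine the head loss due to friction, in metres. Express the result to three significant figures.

h_f ≈ 4.42 m

V = 4Q/(πD²) = 4·0.228/(π·0.318²) = 2.871 m/s
Re = VD/ν = 2.871·0.318/8.00×10^-7 = 1.14×10^6 → turbulent
ε/D = 0.054/318 = 1.70×10^-4
Swamee-Jain: f = 0.01431
h_f = f(L/D)V²/(2g) = 0.01431·(234/0.318)·2.871²/(2·9.81) = 4.424 m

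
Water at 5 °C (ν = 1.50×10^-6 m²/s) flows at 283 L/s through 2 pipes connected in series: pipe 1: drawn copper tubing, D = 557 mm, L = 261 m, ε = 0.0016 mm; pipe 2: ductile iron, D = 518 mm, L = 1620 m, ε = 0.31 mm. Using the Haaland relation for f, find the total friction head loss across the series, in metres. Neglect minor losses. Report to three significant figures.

Pipe 1: V = 1.161 m/s, Re = 4.31×10^5, ε/D = 2.87×10^-6, f = 0.01344, h_1 = f(L/D)V²/2g = 0.4331 m
Pipe 2: V = 1.343 m/s, Re = 4.64×10^5, ε/D = 5.98×10^-4, f = 0.01823, h_2 = f(L/D)V²/2g = 5.240 m
Series → Q common, losses add: H = Σh = 5.673 m

H ≈ 5.67 m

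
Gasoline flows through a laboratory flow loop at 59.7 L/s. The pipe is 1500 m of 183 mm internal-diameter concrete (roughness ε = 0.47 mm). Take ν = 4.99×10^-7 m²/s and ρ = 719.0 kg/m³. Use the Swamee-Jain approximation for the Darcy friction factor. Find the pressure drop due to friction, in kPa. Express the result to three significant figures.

Δp ≈ 384 kPa

V = 4Q/(πD²) = 4·0.0597/(π·0.183²) = 2.270 m/s
Re = VD/ν = 2.270·0.183/4.99×10^-7 = 8.32×10^5 → turbulent
ε/D = 0.47/183 = 0.00257
Swamee-Jain: f = 0.02532
h_f = f(L/D)V²/(2g) = 0.02532·(1500/0.183)·2.270²/(2·9.81) = 54.50 m
Δp = ρg·h_f = 719.0·9.81·54.50 = 384.4 kPa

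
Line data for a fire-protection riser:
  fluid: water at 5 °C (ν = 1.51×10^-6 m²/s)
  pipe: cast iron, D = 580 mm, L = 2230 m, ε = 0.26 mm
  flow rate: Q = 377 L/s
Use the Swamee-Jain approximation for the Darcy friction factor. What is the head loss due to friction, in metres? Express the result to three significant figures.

V = 4Q/(πD²) = 4·0.377/(π·0.580²) = 1.427 m/s
Re = VD/ν = 1.427·0.580/1.51×10^-6 = 5.48×10^5 → turbulent
ε/D = 0.26/580 = 4.48×10^-4
Swamee-Jain: f = 0.01736
h_f = f(L/D)V²/(2g) = 0.01736·(2230/0.580)·1.427²/(2·9.81) = 6.927 m

h_f ≈ 6.93 m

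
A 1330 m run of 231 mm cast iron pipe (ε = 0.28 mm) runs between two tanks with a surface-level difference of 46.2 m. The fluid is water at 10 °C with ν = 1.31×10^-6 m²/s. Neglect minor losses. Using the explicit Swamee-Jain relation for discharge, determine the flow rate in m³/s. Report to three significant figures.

Swamee-Jain (Type II): Q = -0.965·√(gD⁵h_f/L)·ln[ε/(3.7D) + √(3.17ν²L/(gD³h_f))]
√(gD⁵h_f/L) = √(9.81·0.231⁵·46.2/1330) = 0.01497
ε/(3.7D) = 3.28×10^-4; √(3.17ν²L/(gD³h_f)) = 3.60×10^-5
Q = -0.965·0.01497·ln(3.636×10^-4) = 0.1144 m³/s
Check: V = 2.73 m/s, Re = 4.81×10^5, f = 0.02125, h_f = 46.5 m ≈ 46.2 m ✓

Q ≈ 0.114 m³/s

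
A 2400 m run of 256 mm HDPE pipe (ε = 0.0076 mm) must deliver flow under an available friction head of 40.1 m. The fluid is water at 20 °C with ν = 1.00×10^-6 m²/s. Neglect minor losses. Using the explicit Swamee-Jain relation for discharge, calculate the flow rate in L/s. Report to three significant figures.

Swamee-Jain (Type II): Q = -0.965·√(gD⁵h_f/L)·ln[ε/(3.7D) + √(3.17ν²L/(gD³h_f))]
√(gD⁵h_f/L) = √(9.81·0.256⁵·40.1/2400) = 0.01342
ε/(3.7D) = 8.02×10^-6; √(3.17ν²L/(gD³h_f)) = 3.40×10^-5
Q = -0.965·0.01342·ln(4.198×10^-5) = 0.1306 m³/s
Check: V = 2.54 m/s, Re = 6.49×10^5, f = 0.01303, h_f = 40.1 m ≈ 40.1 m ✓

Q ≈ 131 L/s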